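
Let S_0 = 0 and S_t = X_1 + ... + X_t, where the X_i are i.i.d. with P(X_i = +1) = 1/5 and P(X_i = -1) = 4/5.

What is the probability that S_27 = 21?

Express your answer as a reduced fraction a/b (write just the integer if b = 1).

Answer: 7488/298023223876953125

Derivation:
To reach position 21 after 27 steps: need 24 steps of +1 and 3 steps of -1.
Number of such sequences: C(27,24) = 2925
Each has probability (1/5)^24 · (4/5)^3 = 64/7450580596923828125
P = 2925 · 64/7450580596923828125 = 7488/298023223876953125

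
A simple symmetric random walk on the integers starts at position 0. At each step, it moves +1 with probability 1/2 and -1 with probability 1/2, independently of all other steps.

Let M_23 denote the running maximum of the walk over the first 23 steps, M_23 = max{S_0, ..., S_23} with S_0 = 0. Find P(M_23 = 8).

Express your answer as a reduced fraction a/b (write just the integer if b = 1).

Let M_23 = max(S_0,...,S_23). Use the reflection principle: for j ≥ 1, #{paths with M_23 ≥ j} = #{S_23 ≥ j} + #{S_23 ≥ j+1}.
By reflection, #{M_23 ≥ 8} = #{S_23 ≥ 8} + #{S_23 ≥ 9} = 390656 + 390656 = 781312.
#{M_23 ≥ 9} = #{S_23 ≥ 9} + #{S_23 ≥ 10} = 390656 + 145499 = 536155.
#{M_23 = 8} = 781312 - 536155 = 245157.
P(M_23 = 8) = 245157/8388608 = 245157/8388608

Answer: 245157/8388608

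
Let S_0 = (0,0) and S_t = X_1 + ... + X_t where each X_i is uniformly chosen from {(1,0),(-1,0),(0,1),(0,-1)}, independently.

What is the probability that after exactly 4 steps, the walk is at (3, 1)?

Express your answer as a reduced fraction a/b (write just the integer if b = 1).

Answer: 1/64

Derivation:
Let h be the number of horizontal steps (so 4-h are vertical). To end at (3,1) need (h+3)/2 right-steps and ((4-h)+1)/2 up-steps.
Sum over h with 3 ≤ h ≤ 3, h ≡ 1 (mod 2), 4-h ≡ 1 (mod 2):
h=3: C(4,3)·C(3,3)·C(1,1) = 4·1·1 = 4
Total favorable: 4
Total paths: 4^4 = 256
P = 4/256 = 1/64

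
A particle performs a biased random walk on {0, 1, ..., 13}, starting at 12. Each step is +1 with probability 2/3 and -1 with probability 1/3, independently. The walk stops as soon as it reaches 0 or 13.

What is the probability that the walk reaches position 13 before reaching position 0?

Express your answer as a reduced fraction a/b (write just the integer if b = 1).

Answer: 8190/8191

Derivation:
Biased walk: p = 2/3, q = 1/3, r = q/p = 1/2
Gambler's ruin: P(hit 13 before 0 | start at 12) = (1 - r^a)/(1 - r^N)
r^12 = 1/4096; r^13 = 1/8192
P = (1 - 1/4096) / (1 - 1/8192) = 4095/4096 / 8191/8192 = 8190/8191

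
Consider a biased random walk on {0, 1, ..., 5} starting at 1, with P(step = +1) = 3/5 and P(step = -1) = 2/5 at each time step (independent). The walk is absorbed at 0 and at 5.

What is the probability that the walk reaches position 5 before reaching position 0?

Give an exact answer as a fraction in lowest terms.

Answer: 81/211

Derivation:
Biased walk: p = 3/5, q = 2/5, r = q/p = 2/3
Gambler's ruin: P(hit 5 before 0 | start at 1) = (1 - r^a)/(1 - r^N)
r^1 = 2/3; r^5 = 32/243
P = (1 - 2/3) / (1 - 32/243) = 1/3 / 211/243 = 81/211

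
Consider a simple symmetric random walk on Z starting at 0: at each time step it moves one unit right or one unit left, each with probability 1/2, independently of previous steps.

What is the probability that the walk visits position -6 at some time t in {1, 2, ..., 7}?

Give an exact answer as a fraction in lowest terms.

Answer: 1/64

Derivation:
Count via complement. Let g(t,s) = #length-t paths at position s with S_1..S_t all ≠ -6.
g(t,s) = g(t-1,s-1) + g(t-1,s+1) for s ≠ -6; g(t,-6) = 0.
t=0: g(0,0)=1
t=1: g(1,-1)=1 g(1,1)=1
t=2: g(2,-2)=1 g(2,0)=2 g(2,2)=1
t=3: g(3,-3)=1 g(3,-1)=3 g(3,1)=3 g(3,3)=1
t=4: g(4,-4)=1 g(4,-2)=4 g(4,0)=6 g(4,2)=4 g(4,4)=1
t=5: g(5,-5)=1 g(5,-3)=5 g(5,-1)=10 g(5,1)=10 g(5,3)=5 g(5,5)=1
t=6: g(6,-4)=6 g(6,-2)=15 g(6,0)=20 g(6,2)=15 g(6,4)=6 g(6,6)=1
t=7: g(7,-5)=6 g(7,-3)=21 g(7,-1)=35 g(7,1)=35 g(7,3)=21 g(7,5)=7 g(7,7)=1
Paths never hitting -6: Σ_s g(7,s) = 126
Paths hitting -6: 2^7 - 126 = 2
P = 2/128 = 1/64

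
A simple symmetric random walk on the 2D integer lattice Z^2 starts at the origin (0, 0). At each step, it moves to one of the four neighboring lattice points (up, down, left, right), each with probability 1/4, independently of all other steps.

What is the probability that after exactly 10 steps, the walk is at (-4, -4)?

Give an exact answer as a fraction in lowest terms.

Let h be the number of horizontal steps (so 10-h are vertical). To end at (-4,-4) need (h-4)/2 right-steps and ((10-h)-4)/2 up-steps.
Sum over h with 4 ≤ h ≤ 6, h ≡ 0 (mod 2), 10-h ≡ 0 (mod 2):
h=4: C(10,4)·C(4,0)·C(6,1) = 210·1·6 = 1260
h=6: C(10,6)·C(6,1)·C(4,0) = 210·6·1 = 1260
Total favorable: 2520
Total paths: 4^10 = 1048576
P = 2520/1048576 = 315/131072

Answer: 315/131072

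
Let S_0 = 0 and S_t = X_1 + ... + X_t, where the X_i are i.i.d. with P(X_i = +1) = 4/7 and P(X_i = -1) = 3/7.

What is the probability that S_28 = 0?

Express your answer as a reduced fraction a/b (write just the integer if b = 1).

To be at 0 after 28 steps: need exactly 14 steps of +1 and 14 of -1.
Number of such sequences: C(28,14) = 40116600
Each has probability (4/7)^14 · (3/7)^14 = 1283918464548864/459986536544739960976801
P = 40116600 · 1283918464548864/459986536544739960976801 = 51506443474920957542400/459986536544739960976801

Answer: 51506443474920957542400/459986536544739960976801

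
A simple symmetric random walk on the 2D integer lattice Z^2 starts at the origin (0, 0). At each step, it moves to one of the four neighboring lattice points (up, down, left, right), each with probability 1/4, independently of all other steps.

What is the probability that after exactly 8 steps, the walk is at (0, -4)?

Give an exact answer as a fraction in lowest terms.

Let h be the number of horizontal steps (so 8-h are vertical). To end at (0,-4) need (h+0)/2 right-steps and ((8-h)-4)/2 up-steps.
Sum over h with 0 ≤ h ≤ 4, h ≡ 0 (mod 2), 8-h ≡ 0 (mod 2):
h=0: C(8,0)·C(0,0)·C(8,2) = 1·1·28 = 28
h=2: C(8,2)·C(2,1)·C(6,1) = 28·2·6 = 336
h=4: C(8,4)·C(4,2)·C(4,0) = 70·6·1 = 420
Total favorable: 784
Total paths: 4^8 = 65536
P = 784/65536 = 49/4096

Answer: 49/4096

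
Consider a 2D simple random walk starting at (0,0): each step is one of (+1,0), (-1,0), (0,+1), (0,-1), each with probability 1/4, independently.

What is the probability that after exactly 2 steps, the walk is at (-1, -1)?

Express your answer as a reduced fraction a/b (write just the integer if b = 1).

Let h be the number of horizontal steps (so 2-h are vertical). To end at (-1,-1) need (h-1)/2 right-steps and ((2-h)-1)/2 up-steps.
Sum over h with 1 ≤ h ≤ 1, h ≡ 1 (mod 2), 2-h ≡ 1 (mod 2):
h=1: C(2,1)·C(1,0)·C(1,0) = 2·1·1 = 2
Total favorable: 2
Total paths: 4^2 = 16
P = 2/16 = 1/8

Answer: 1/8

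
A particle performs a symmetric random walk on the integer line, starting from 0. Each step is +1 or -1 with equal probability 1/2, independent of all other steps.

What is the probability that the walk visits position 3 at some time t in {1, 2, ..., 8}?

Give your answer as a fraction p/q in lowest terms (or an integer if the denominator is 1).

Count via complement. Let g(t,s) = #length-t paths at position s with S_1..S_t all ≠ 3.
g(t,s) = g(t-1,s-1) + g(t-1,s+1) for s ≠ 3; g(t,3) = 0.
t=0: g(0,0)=1
t=1: g(1,-1)=1 g(1,1)=1
t=2: g(2,-2)=1 g(2,0)=2 g(2,2)=1
t=3: g(3,-3)=1 g(3,-1)=3 g(3,1)=3
t=4: g(4,-4)=1 g(4,-2)=4 g(4,0)=6 g(4,2)=3
t=5: g(5,-5)=1 g(5,-3)=5 g(5,-1)=10 g(5,1)=9
t=6: g(6,-6)=1 g(6,-4)=6 g(6,-2)=15 g(6,0)=19 g(6,2)=9
t=7: g(7,-7)=1 g(7,-5)=7 g(7,-3)=21 g(7,-1)=34 g(7,1)=28
t=8: g(8,-8)=1 g(8,-6)=8 g(8,-4)=28 g(8,-2)=55 g(8,0)=62 g(8,2)=28
Paths never hitting 3: Σ_s g(8,s) = 182
Paths hitting 3: 2^8 - 182 = 74
P = 74/256 = 37/128

Answer: 37/128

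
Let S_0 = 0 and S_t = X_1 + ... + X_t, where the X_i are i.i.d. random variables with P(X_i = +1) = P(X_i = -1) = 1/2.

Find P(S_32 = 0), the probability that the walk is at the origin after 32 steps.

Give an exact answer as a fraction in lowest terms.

Answer: 300540195/2147483648

Derivation:
To return to 0 after 32 steps: need exactly 16 steps of +1 and 16 of -1.
Favorable paths: C(32,16) = 601080390
Total paths: 2^32 = 4294967296
P = 601080390/4294967296 = 300540195/2147483648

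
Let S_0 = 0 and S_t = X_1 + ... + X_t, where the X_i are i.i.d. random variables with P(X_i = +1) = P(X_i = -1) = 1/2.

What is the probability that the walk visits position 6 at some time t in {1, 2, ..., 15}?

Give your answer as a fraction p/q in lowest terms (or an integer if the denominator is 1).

Count via complement. Let g(t,s) = #length-t paths at position s with S_1..S_t all ≠ 6.
g(t,s) = g(t-1,s-1) + g(t-1,s+1) for s ≠ 6; g(t,6) = 0.
t=0: g(0,0)=1
t=1: g(1,-1)=1 g(1,1)=1
t=2: g(2,-2)=1 g(2,0)=2 g(2,2)=1
t=3: g(3,-3)=1 g(3,-1)=3 g(3,1)=3 g(3,3)=1
t=4: g(4,-4)=1 g(4,-2)=4 g(4,0)=6 g(4,2)=4 g(4,4)=1
t=5: g(5,-5)=1 g(5,-3)=5 g(5,-1)=10 g(5,1)=10 g(5,3)=5 g(5,5)=1
t=6: g(6,-6)=1 g(6,-4)=6 g(6,-2)=15 g(6,0)=20 g(6,2)=15 g(6,4)=6
t=7: g(7,-7)=1 g(7,-5)=7 g(7,-3)=21 g(7,-1)=35 g(7,1)=35 g(7,3)=21 g(7,5)=6
t=8: g(8,-8)=1 g(8,-6)=8 g(8,-4)=28 g(8,-2)=56 g(8,0)=70 g(8,2)=56 g(8,4)=27
t=9: g(9,-9)=1 g(9,-7)=9 g(9,-5)=36 g(9,-3)=84 g(9,-1)=126 g(9,1)=126 g(9,3)=83 g(9,5)=27
t=10: g(10,-10)=1 g(10,-8)=10 g(10,-6)=45 g(10,-4)=120 g(10,-2)=210 g(10,0)=252 g(10,2)=209 g(10,4)=110
t=11: g(11,-11)=1 g(11,-9)=11 g(11,-7)=55 g(11,-5)=165 g(11,-3)=330 g(11,-1)=462 g(11,1)=461 g(11,3)=319 g(11,5)=110
t=12: g(12,-12)=1 g(12,-10)=12 g(12,-8)=66 g(12,-6)=220 g(12,-4)=495 g(12,-2)=792 g(12,0)=923 g(12,2)=780 g(12,4)=429
t=13: g(13,-13)=1 g(13,-11)=13 g(13,-9)=78 g(13,-7)=286 g(13,-5)=715 g(13,-3)=1287 g(13,-1)=1715 g(13,1)=1703 g(13,3)=1209 g(13,5)=429
t=14: g(14,-14)=1 g(14,-12)=14 g(14,-10)=91 g(14,-8)=364 g(14,-6)=1001 g(14,-4)=2002 g(14,-2)=3002 g(14,0)=3418 g(14,2)=2912 g(14,4)=1638
t=15: g(15,-15)=1 g(15,-13)=15 g(15,-11)=105 g(15,-9)=455 g(15,-7)=1365 g(15,-5)=3003 g(15,-3)=5004 g(15,-1)=6420 g(15,1)=6330 g(15,3)=4550 g(15,5)=1638
Paths never hitting 6: Σ_s g(15,s) = 28886
Paths hitting 6: 2^15 - 28886 = 3882
P = 3882/32768 = 1941/16384

Answer: 1941/16384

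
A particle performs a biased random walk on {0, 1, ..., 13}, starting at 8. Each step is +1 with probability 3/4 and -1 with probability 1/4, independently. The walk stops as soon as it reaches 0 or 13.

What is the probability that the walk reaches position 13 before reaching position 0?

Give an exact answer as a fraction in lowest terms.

Biased walk: p = 3/4, q = 1/4, r = q/p = 1/3
Gambler's ruin: P(hit 13 before 0 | start at 8) = (1 - r^a)/(1 - r^N)
r^8 = 1/6561; r^13 = 1/1594323
P = (1 - 1/6561) / (1 - 1/1594323) = 6560/6561 / 1594322/1594323 = 797040/797161

Answer: 797040/797161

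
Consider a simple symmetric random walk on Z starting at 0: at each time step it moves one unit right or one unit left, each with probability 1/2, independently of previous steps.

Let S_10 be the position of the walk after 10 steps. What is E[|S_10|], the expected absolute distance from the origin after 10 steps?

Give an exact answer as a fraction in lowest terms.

Answer: 315/128

Derivation:
S_10 takes values m ≡ 0 (mod 2) with |m| ≤ 10; P(S_10=m) = C(10,(10+m)/2)/2^10.
Total paths: 2^10 = 1024
Distribution: P(S=-10)=1/1024, P(S=-8)=10/1024, P(S=-6)=45/1024, P(S=-4)=120/1024, P(S=-2)=210/1024, P(S=0)=252/1024, P(S=2)=210/1024, P(S=4)=120/1024, P(S=6)=45/1024, P(S=8)=10/1024, P(S=10)=1/1024
E[|S_10|] = Σ_m |m|·P(S_10=m) = 2520/1024 = 315/128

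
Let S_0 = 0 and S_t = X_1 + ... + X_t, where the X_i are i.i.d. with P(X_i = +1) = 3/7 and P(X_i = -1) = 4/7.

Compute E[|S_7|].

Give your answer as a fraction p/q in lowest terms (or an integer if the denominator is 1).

Answer: 39001/16807

Derivation:
S_7 takes values m ≡ 1 (mod 2) with |m| ≤ 7; P(S_7=m) = C(7,(7+m)/2) · (3/7)^((7+m)/2) · (4/7)^((7-m)/2).
Distribution: P(S=-7)=16384/823543, P(S=-5)=12288/117649, P(S=-3)=27648/117649, P(S=-1)=34560/117649, P(S=1)=25920/117649, P(S=3)=11664/117649, P(S=5)=2916/117649, P(S=7)=2187/823543
E[|S_7|] = Σ_m |m|·P(S_7=m) = 39001/16807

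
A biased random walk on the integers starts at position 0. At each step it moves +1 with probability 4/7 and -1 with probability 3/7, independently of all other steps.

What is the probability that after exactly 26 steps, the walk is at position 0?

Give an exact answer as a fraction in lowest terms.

Answer: 158970504552225177600/1341068619663964900807

Derivation:
To be at 0 after 26 steps: need exactly 13 steps of +1 and 13 of -1.
Number of such sequences: C(26,13) = 10400600
Each has probability (4/7)^13 · (3/7)^13 = 106993205379072/9387480337647754305649
P = 10400600 · 106993205379072/9387480337647754305649 = 158970504552225177600/1341068619663964900807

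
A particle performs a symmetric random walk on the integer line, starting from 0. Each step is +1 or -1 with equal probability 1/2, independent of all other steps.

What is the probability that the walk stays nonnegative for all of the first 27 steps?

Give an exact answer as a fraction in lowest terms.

Answer: 5014575/33554432

Derivation:
Let f(t,s) = #length-t paths at position s with S_1..S_t all ≥ 0.
f(t,s) = f(t-1,s-1) + f(t-1,s+1) for s ≥ 0; f(t,s) = 0 for s < 0.
t=0: f(0,0)=1
t=1: f(1,1)=1
t=2: f(2,0)=1 f(2,2)=1
t=3: f(3,1)=2 f(3,3)=1
t=4: f(4,0)=2 f(4,2)=3 f(4,4)=1
t=5: f(5,1)=5 f(5,3)=4 f(5,5)=1
t=6: f(6,0)=5 f(6,2)=9 f(6,4)=5 f(6,6)=1
t=7: f(7,1)=14 f(7,3)=14 f(7,5)=6 f(7,7)=1
t=8: f(8,0)=14 f(8,2)=28 f(8,4)=20 f(8,6)=7 f(8,8)=1
t=9: f(9,1)=42 f(9,3)=48 f(9,5)=27 f(9,7)=8 f(9,9)=1
t=10: f(10,0)=42 f(10,2)=90 f(10,4)=75 f(10,6)=35 f(10,8)=9 f(10,10)=1
t=11: f(11,1)=132 f(11,3)=165 f(11,5)=110 f(11,7)=44 f(11,9)=10 f(11,11)=1
t=12: f(12,0)=132 f(12,2)=297 f(12,4)=275 f(12,6)=154 f(12,8)=54 f(12,10)=11 f(12,12)=1
t=13: f(13,1)=429 f(13,3)=572 f(13,5)=429 f(13,7)=208 f(13,9)=65 f(13,11)=12 f(13,13)=1
t=14: f(14,0)=429 f(14,2)=1001 f(14,4)=1001 f(14,6)=637 f(14,8)=273 f(14,10)=77 f(14,12)=13 f(14,14)=1
t=15: f(15,1)=1430 f(15,3)=2002 f(15,5)=1638 f(15,7)=910 f(15,9)=350 f(15,11)=90 f(15,13)=14 f(15,15)=1
t=16: f(16,0)=1430 f(16,2)=3432 f(16,4)=3640 f(16,6)=2548 f(16,8)=1260 f(16,10)=440 f(16,12)=104 f(16,14)=15 f(16,16)=1
t=17: f(17,1)=4862 f(17,3)=7072 f(17,5)=6188 f(17,7)=3808 f(17,9)=1700 f(17,11)=544 f(17,13)=119 f(17,15)=16 f(17,17)=1
t=18: f(18,0)=4862 f(18,2)=11934 f(18,4)=13260 f(18,6)=9996 f(18,8)=5508 f(18,10)=2244 f(18,12)=663 f(18,14)=135 f(18,16)=17 f(18,18)=1
t=19: f(19,1)=16796 f(19,3)=25194 f(19,5)=23256 f(19,7)=15504 f(19,9)=7752 f(19,11)=2907 f(19,13)=798 f(19,15)=152 f(19,17)=18 f(19,19)=1
t=20: f(20,0)=16796 f(20,2)=41990 f(20,4)=48450 f(20,6)=38760 f(20,8)=23256 f(20,10)=10659 f(20,12)=3705 f(20,14)=950 f(20,16)=170 f(20,18)=19 f(20,20)=1
t=21: f(21,1)=58786 f(21,3)=90440 f(21,5)=87210 f(21,7)=62016 f(21,9)=33915 f(21,11)=14364 f(21,13)=4655 f(21,15)=1120 f(21,17)=189 f(21,19)=20 f(21,21)=1
t=22: f(22,0)=58786 f(22,2)=149226 f(22,4)=177650 f(22,6)=149226 f(22,8)=95931 f(22,10)=48279 f(22,12)=19019 f(22,14)=5775 f(22,16)=1309 f(22,18)=209 f(22,20)=21 f(22,22)=1
t=23: f(23,1)=208012 f(23,3)=326876 f(23,5)=326876 f(23,7)=245157 f(23,9)=144210 f(23,11)=67298 f(23,13)=24794 f(23,15)=7084 f(23,17)=1518 f(23,19)=230 f(23,21)=22 f(23,23)=1
t=24: f(24,0)=208012 f(24,2)=534888 f(24,4)=653752 f(24,6)=572033 f(24,8)=389367 f(24,10)=211508 f(24,12)=92092 f(24,14)=31878 f(24,16)=8602 f(24,18)=1748 f(24,20)=252 f(24,22)=23 f(24,24)=1
t=25: f(25,1)=742900 f(25,3)=1188640 f(25,5)=1225785 f(25,7)=961400 f(25,9)=600875 f(25,11)=303600 f(25,13)=123970 f(25,15)=40480 f(25,17)=10350 f(25,19)=2000 f(25,21)=275 f(25,23)=24 f(25,25)=1
t=26: f(26,0)=742900 f(26,2)=1931540 f(26,4)=2414425 f(26,6)=2187185 f(26,8)=1562275 f(26,10)=904475 f(26,12)=427570 f(26,14)=164450 f(26,16)=50830 f(26,18)=12350 f(26,20)=2275 f(26,22)=299 f(26,24)=25 f(26,26)=1
t=27: f(27,1)=2674440 f(27,3)=4345965 f(27,5)=4601610 f(27,7)=3749460 f(27,9)=2466750 f(27,11)=1332045 f(27,13)=592020 f(27,15)=215280 f(27,17)=63180 f(27,19)=14625 f(27,21)=2574 f(27,23)=324 f(27,25)=26 f(27,27)=1
Σ_s f(27,s) = 20058300
P = 20058300/134217728 = 5014575/33554432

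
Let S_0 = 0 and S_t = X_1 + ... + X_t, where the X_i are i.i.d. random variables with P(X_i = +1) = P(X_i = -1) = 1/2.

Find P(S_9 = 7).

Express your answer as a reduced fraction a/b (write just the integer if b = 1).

To reach position 7 after 9 steps: need 8 steps of +1 and 1 of -1.
Favorable paths: C(9,8) = 9
Total paths: 2^9 = 512
P = 9/512 = 9/512

Answer: 9/512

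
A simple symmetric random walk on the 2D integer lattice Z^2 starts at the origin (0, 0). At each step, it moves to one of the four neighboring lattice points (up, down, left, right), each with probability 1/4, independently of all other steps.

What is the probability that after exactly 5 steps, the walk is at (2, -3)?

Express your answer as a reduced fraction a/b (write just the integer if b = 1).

Answer: 5/512

Derivation:
Let h be the number of horizontal steps (so 5-h are vertical). To end at (2,-3) need (h+2)/2 right-steps and ((5-h)-3)/2 up-steps.
Sum over h with 2 ≤ h ≤ 2, h ≡ 0 (mod 2), 5-h ≡ 1 (mod 2):
h=2: C(5,2)·C(2,2)·C(3,0) = 10·1·1 = 10
Total favorable: 10
Total paths: 4^5 = 1024
P = 10/1024 = 5/512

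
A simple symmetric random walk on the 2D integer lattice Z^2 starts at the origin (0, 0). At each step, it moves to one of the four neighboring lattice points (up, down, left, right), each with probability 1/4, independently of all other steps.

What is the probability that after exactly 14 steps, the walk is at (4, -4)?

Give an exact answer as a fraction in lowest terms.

Answer: 39039/8388608

Derivation:
Let h be the number of horizontal steps (so 14-h are vertical). To end at (4,-4) need (h+4)/2 right-steps and ((14-h)-4)/2 up-steps.
Sum over h with 4 ≤ h ≤ 10, h ≡ 0 (mod 2), 14-h ≡ 0 (mod 2):
h=4: C(14,4)·C(4,4)·C(10,3) = 1001·1·120 = 120120
h=6: C(14,6)·C(6,5)·C(8,2) = 3003·6·28 = 504504
h=8: C(14,8)·C(8,6)·C(6,1) = 3003·28·6 = 504504
h=10: C(14,10)·C(10,7)·C(4,0) = 1001·120·1 = 120120
Total favorable: 1249248
Total paths: 4^14 = 268435456
P = 1249248/268435456 = 39039/8388608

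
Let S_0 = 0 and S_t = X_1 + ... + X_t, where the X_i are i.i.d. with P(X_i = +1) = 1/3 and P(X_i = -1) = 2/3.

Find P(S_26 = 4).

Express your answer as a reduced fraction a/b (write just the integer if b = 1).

Answer: 15823175680/2541865828329

Derivation:
To reach position 4 after 26 steps: need 15 steps of +1 and 11 steps of -1.
Number of such sequences: C(26,15) = 7726160
Each has probability (1/3)^15 · (2/3)^11 = 2048/2541865828329
P = 7726160 · 2048/2541865828329 = 15823175680/2541865828329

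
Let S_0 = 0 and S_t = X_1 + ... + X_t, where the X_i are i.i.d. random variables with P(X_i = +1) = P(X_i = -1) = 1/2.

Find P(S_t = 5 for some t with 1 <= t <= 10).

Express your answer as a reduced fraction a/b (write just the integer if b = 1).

Answer: 7/64

Derivation:
Count via complement. Let g(t,s) = #length-t paths at position s with S_1..S_t all ≠ 5.
g(t,s) = g(t-1,s-1) + g(t-1,s+1) for s ≠ 5; g(t,5) = 0.
t=0: g(0,0)=1
t=1: g(1,-1)=1 g(1,1)=1
t=2: g(2,-2)=1 g(2,0)=2 g(2,2)=1
t=3: g(3,-3)=1 g(3,-1)=3 g(3,1)=3 g(3,3)=1
t=4: g(4,-4)=1 g(4,-2)=4 g(4,0)=6 g(4,2)=4 g(4,4)=1
t=5: g(5,-5)=1 g(5,-3)=5 g(5,-1)=10 g(5,1)=10 g(5,3)=5
t=6: g(6,-6)=1 g(6,-4)=6 g(6,-2)=15 g(6,0)=20 g(6,2)=15 g(6,4)=5
t=7: g(7,-7)=1 g(7,-5)=7 g(7,-3)=21 g(7,-1)=35 g(7,1)=35 g(7,3)=20
t=8: g(8,-8)=1 g(8,-6)=8 g(8,-4)=28 g(8,-2)=56 g(8,0)=70 g(8,2)=55 g(8,4)=20
t=9: g(9,-9)=1 g(9,-7)=9 g(9,-5)=36 g(9,-3)=84 g(9,-1)=126 g(9,1)=125 g(9,3)=75
t=10: g(10,-10)=1 g(10,-8)=10 g(10,-6)=45 g(10,-4)=120 g(10,-2)=210 g(10,0)=251 g(10,2)=200 g(10,4)=75
Paths never hitting 5: Σ_s g(10,s) = 912
Paths hitting 5: 2^10 - 912 = 112
P = 112/1024 = 7/64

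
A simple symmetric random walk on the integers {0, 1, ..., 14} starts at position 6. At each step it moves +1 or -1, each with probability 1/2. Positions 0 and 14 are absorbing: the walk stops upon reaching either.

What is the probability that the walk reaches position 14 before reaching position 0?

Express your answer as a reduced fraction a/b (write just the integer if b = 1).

Answer: 3/7

Derivation:
Symmetric walk (p = 1/2): the harmonic-function argument gives P(hit 14 before 0 | start at 6) = a/N.
P = 6/14 = 3/7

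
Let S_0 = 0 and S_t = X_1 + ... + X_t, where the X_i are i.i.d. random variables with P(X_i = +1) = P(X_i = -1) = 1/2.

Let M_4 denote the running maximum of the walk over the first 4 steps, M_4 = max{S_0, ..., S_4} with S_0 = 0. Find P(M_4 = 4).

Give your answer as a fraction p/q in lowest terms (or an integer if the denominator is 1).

Answer: 1/16

Derivation:
Let M_4 = max(S_0,...,S_4). Use the reflection principle: for j ≥ 1, #{paths with M_4 ≥ j} = #{S_4 ≥ j} + #{S_4 ≥ j+1}.
By reflection, #{M_4 ≥ 4} = #{S_4 ≥ 4} + #{S_4 ≥ 5} = 1 + 0 = 1.
#{M_4 ≥ 5} = #{S_4 ≥ 5} + #{S_4 ≥ 6} = 0 + 0 = 0.
#{M_4 = 4} = 1 - 0 = 1.
P(M_4 = 4) = 1/16 = 1/16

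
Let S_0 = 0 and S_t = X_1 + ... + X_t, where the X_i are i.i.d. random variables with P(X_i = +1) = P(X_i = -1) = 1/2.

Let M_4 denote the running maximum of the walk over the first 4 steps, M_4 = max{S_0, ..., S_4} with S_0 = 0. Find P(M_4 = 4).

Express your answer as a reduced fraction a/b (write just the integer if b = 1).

Answer: 1/16

Derivation:
Let M_4 = max(S_0,...,S_4). Use the reflection principle: for j ≥ 1, #{paths with M_4 ≥ j} = #{S_4 ≥ j} + #{S_4 ≥ j+1}.
By reflection, #{M_4 ≥ 4} = #{S_4 ≥ 4} + #{S_4 ≥ 5} = 1 + 0 = 1.
#{M_4 ≥ 5} = #{S_4 ≥ 5} + #{S_4 ≥ 6} = 0 + 0 = 0.
#{M_4 = 4} = 1 - 0 = 1.
P(M_4 = 4) = 1/16 = 1/16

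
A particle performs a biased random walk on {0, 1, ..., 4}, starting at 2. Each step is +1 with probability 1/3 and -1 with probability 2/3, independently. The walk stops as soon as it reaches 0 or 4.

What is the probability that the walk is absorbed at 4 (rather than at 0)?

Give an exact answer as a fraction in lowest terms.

Answer: 1/5

Derivation:
Biased walk: p = 1/3, q = 2/3, r = q/p = 2
Gambler's ruin: P(hit 4 before 0 | start at 2) = (1 - r^a)/(1 - r^N)
r^2 = 4; r^4 = 16
P = (1 - 4) / (1 - 16) = -3 / -15 = 1/5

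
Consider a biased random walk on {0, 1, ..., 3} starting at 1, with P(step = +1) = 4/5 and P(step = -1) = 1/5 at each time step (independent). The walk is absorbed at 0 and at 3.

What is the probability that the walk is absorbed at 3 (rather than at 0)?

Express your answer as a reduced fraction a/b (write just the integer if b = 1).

Answer: 16/21

Derivation:
Biased walk: p = 4/5, q = 1/5, r = q/p = 1/4
Gambler's ruin: P(hit 3 before 0 | start at 1) = (1 - r^a)/(1 - r^N)
r^1 = 1/4; r^3 = 1/64
P = (1 - 1/4) / (1 - 1/64) = 3/4 / 63/64 = 16/21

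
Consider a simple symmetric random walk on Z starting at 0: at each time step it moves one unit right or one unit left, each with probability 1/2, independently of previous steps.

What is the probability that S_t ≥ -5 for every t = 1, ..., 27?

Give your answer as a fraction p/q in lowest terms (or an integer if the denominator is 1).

Let f(t,s) = #length-t paths at position s with S_1..S_t all ≥ -5.
f(t,s) = f(t-1,s-1) + f(t-1,s+1) for s ≥ -5; f(t,s) = 0 for s < -5.
t=0: f(0,0)=1
t=1: f(1,-1)=1 f(1,1)=1
t=2: f(2,-2)=1 f(2,0)=2 f(2,2)=1
t=3: f(3,-3)=1 f(3,-1)=3 f(3,1)=3 f(3,3)=1
t=4: f(4,-4)=1 f(4,-2)=4 f(4,0)=6 f(4,2)=4 f(4,4)=1
t=5: f(5,-5)=1 f(5,-3)=5 f(5,-1)=10 f(5,1)=10 f(5,3)=5 f(5,5)=1
t=6: f(6,-4)=6 f(6,-2)=15 f(6,0)=20 f(6,2)=15 f(6,4)=6 f(6,6)=1
t=7: f(7,-5)=6 f(7,-3)=21 f(7,-1)=35 f(7,1)=35 f(7,3)=21 f(7,5)=7 f(7,7)=1
t=8: f(8,-4)=27 f(8,-2)=56 f(8,0)=70 f(8,2)=56 f(8,4)=28 f(8,6)=8 f(8,8)=1
t=9: f(9,-5)=27 f(9,-3)=83 f(9,-1)=126 f(9,1)=126 f(9,3)=84 f(9,5)=36 f(9,7)=9 f(9,9)=1
t=10: f(10,-4)=110 f(10,-2)=209 f(10,0)=252 f(10,2)=210 f(10,4)=120 f(10,6)=45 f(10,8)=10 f(10,10)=1
t=11: f(11,-5)=110 f(11,-3)=319 f(11,-1)=461 f(11,1)=462 f(11,3)=330 f(11,5)=165 f(11,7)=55 f(11,9)=11 f(11,11)=1
t=12: f(12,-4)=429 f(12,-2)=780 f(12,0)=923 f(12,2)=792 f(12,4)=495 f(12,6)=220 f(12,8)=66 f(12,10)=12 f(12,12)=1
t=13: f(13,-5)=429 f(13,-3)=1209 f(13,-1)=1703 f(13,1)=1715 f(13,3)=1287 f(13,5)=715 f(13,7)=286 f(13,9)=78 f(13,11)=13 f(13,13)=1
t=14: f(14,-4)=1638 f(14,-2)=2912 f(14,0)=3418 f(14,2)=3002 f(14,4)=2002 f(14,6)=1001 f(14,8)=364 f(14,10)=91 f(14,12)=14 f(14,14)=1
t=15: f(15,-5)=1638 f(15,-3)=4550 f(15,-1)=6330 f(15,1)=6420 f(15,3)=5004 f(15,5)=3003 f(15,7)=1365 f(15,9)=455 f(15,11)=105 f(15,13)=15 f(15,15)=1
t=16: f(16,-4)=6188 f(16,-2)=10880 f(16,0)=12750 f(16,2)=11424 f(16,4)=8007 f(16,6)=4368 f(16,8)=1820 f(16,10)=560 f(16,12)=120 f(16,14)=16 f(16,16)=1
t=17: f(17,-5)=6188 f(17,-3)=17068 f(17,-1)=23630 f(17,1)=24174 f(17,3)=19431 f(17,5)=12375 f(17,7)=6188 f(17,9)=2380 f(17,11)=680 f(17,13)=136 f(17,15)=17 f(17,17)=1
t=18: f(18,-4)=23256 f(18,-2)=40698 f(18,0)=47804 f(18,2)=43605 f(18,4)=31806 f(18,6)=18563 f(18,8)=8568 f(18,10)=3060 f(18,12)=816 f(18,14)=153 f(18,16)=18 f(18,18)=1
t=19: f(19,-5)=23256 f(19,-3)=63954 f(19,-1)=88502 f(19,1)=91409 f(19,3)=75411 f(19,5)=50369 f(19,7)=27131 f(19,9)=11628 f(19,11)=3876 f(19,13)=969 f(19,15)=171 f(19,17)=19 f(19,19)=1
t=20: f(20,-4)=87210 f(20,-2)=152456 f(20,0)=179911 f(20,2)=166820 f(20,4)=125780 f(20,6)=77500 f(20,8)=38759 f(20,10)=15504 f(20,12)=4845 f(20,14)=1140 f(20,16)=190 f(20,18)=20 f(20,20)=1
t=21: f(21,-5)=87210 f(21,-3)=239666 f(21,-1)=332367 f(21,1)=346731 f(21,3)=292600 f(21,5)=203280 f(21,7)=116259 f(21,9)=54263 f(21,11)=20349 f(21,13)=5985 f(21,15)=1330 f(21,17)=210 f(21,19)=21 f(21,21)=1
t=22: f(22,-4)=326876 f(22,-2)=572033 f(22,0)=679098 f(22,2)=639331 f(22,4)=495880 f(22,6)=319539 f(22,8)=170522 f(22,10)=74612 f(22,12)=26334 f(22,14)=7315 f(22,16)=1540 f(22,18)=231 f(22,20)=22 f(22,22)=1
t=23: f(23,-5)=326876 f(23,-3)=898909 f(23,-1)=1251131 f(23,1)=1318429 f(23,3)=1135211 f(23,5)=815419 f(23,7)=490061 f(23,9)=245134 f(23,11)=100946 f(23,13)=33649 f(23,15)=8855 f(23,17)=1771 f(23,19)=253 f(23,21)=23 f(23,23)=1
t=24: f(24,-4)=1225785 f(24,-2)=2150040 f(24,0)=2569560 f(24,2)=2453640 f(24,4)=1950630 f(24,6)=1305480 f(24,8)=735195 f(24,10)=346080 f(24,12)=134595 f(24,14)=42504 f(24,16)=10626 f(24,18)=2024 f(24,20)=276 f(24,22)=24 f(24,24)=1
t=25: f(25,-5)=1225785 f(25,-3)=3375825 f(25,-1)=4719600 f(25,1)=5023200 f(25,3)=4404270 f(25,5)=3256110 f(25,7)=2040675 f(25,9)=1081275 f(25,11)=480675 f(25,13)=177099 f(25,15)=53130 f(25,17)=12650 f(25,19)=2300 f(25,21)=300 f(25,23)=25 f(25,25)=1
t=26: f(26,-4)=4601610 f(26,-2)=8095425 f(26,0)=9742800 f(26,2)=9427470 f(26,4)=7660380 f(26,6)=5296785 f(26,8)=3121950 f(26,10)=1561950 f(26,12)=657774 f(26,14)=230229 f(26,16)=65780 f(26,18)=14950 f(26,20)=2600 f(26,22)=325 f(26,24)=26 f(26,26)=1
t=27: f(27,-5)=4601610 f(27,-3)=12697035 f(27,-1)=17838225 f(27,1)=19170270 f(27,3)=17087850 f(27,5)=12957165 f(27,7)=8418735 f(27,9)=4683900 f(27,11)=2219724 f(27,13)=888003 f(27,15)=296009 f(27,17)=80730 f(27,19)=17550 f(27,21)=2925 f(27,23)=351 f(27,25)=27 f(27,27)=1
Σ_s f(27,s) = 100960110
P = 100960110/134217728 = 50480055/67108864

Answer: 50480055/67108864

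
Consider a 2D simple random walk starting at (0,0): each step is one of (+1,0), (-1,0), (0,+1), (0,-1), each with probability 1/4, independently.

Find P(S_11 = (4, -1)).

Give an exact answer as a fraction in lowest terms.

Answer: 27225/2097152

Derivation:
Let h be the number of horizontal steps (so 11-h are vertical). To end at (4,-1) need (h+4)/2 right-steps and ((11-h)-1)/2 up-steps.
Sum over h with 4 ≤ h ≤ 10, h ≡ 0 (mod 2), 11-h ≡ 1 (mod 2):
h=4: C(11,4)·C(4,4)·C(7,3) = 330·1·35 = 11550
h=6: C(11,6)·C(6,5)·C(5,2) = 462·6·10 = 27720
h=8: C(11,8)·C(8,6)·C(3,1) = 165·28·3 = 13860
h=10: C(11,10)·C(10,7)·C(1,0) = 11·120·1 = 1320
Total favorable: 54450
Total paths: 4^11 = 4194304
P = 54450/4194304 = 27225/2097152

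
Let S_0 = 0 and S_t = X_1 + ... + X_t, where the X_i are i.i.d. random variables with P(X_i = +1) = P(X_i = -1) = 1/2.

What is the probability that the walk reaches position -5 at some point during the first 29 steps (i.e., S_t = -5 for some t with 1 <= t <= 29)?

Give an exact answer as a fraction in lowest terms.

Count via complement. Let g(t,s) = #length-t paths at position s with S_1..S_t all ≠ -5.
g(t,s) = g(t-1,s-1) + g(t-1,s+1) for s ≠ -5; g(t,-5) = 0.
t=0: g(0,0)=1
t=1: g(1,-1)=1 g(1,1)=1
t=2: g(2,-2)=1 g(2,0)=2 g(2,2)=1
t=3: g(3,-3)=1 g(3,-1)=3 g(3,1)=3 g(3,3)=1
t=4: g(4,-4)=1 g(4,-2)=4 g(4,0)=6 g(4,2)=4 g(4,4)=1
t=5: g(5,-3)=5 g(5,-1)=10 g(5,1)=10 g(5,3)=5 g(5,5)=1
t=6: g(6,-4)=5 g(6,-2)=15 g(6,0)=20 g(6,2)=15 g(6,4)=6 g(6,6)=1
t=7: g(7,-3)=20 g(7,-1)=35 g(7,1)=35 g(7,3)=21 g(7,5)=7 g(7,7)=1
t=8: g(8,-4)=20 g(8,-2)=55 g(8,0)=70 g(8,2)=56 g(8,4)=28 g(8,6)=8 g(8,8)=1
t=9: g(9,-3)=75 g(9,-1)=125 g(9,1)=126 g(9,3)=84 g(9,5)=36 g(9,7)=9 g(9,9)=1
t=10: g(10,-4)=75 g(10,-2)=200 g(10,0)=251 g(10,2)=210 g(10,4)=120 g(10,6)=45 g(10,8)=10 g(10,10)=1
t=11: g(11,-3)=275 g(11,-1)=451 g(11,1)=461 g(11,3)=330 g(11,5)=165 g(11,7)=55 g(11,9)=11 g(11,11)=1
t=12: g(12,-4)=275 g(12,-2)=726 g(12,0)=912 g(12,2)=791 g(12,4)=495 g(12,6)=220 g(12,8)=66 g(12,10)=12 g(12,12)=1
t=13: g(13,-3)=1001 g(13,-1)=1638 g(13,1)=1703 g(13,3)=1286 g(13,5)=715 g(13,7)=286 g(13,9)=78 g(13,11)=13 g(13,13)=1
t=14: g(14,-4)=1001 g(14,-2)=2639 g(14,0)=3341 g(14,2)=2989 g(14,4)=2001 g(14,6)=1001 g(14,8)=364 g(14,10)=91 g(14,12)=14 g(14,14)=1
t=15: g(15,-3)=3640 g(15,-1)=5980 g(15,1)=6330 g(15,3)=4990 g(15,5)=3002 g(15,7)=1365 g(15,9)=455 g(15,11)=105 g(15,13)=15 g(15,15)=1
t=16: g(16,-4)=3640 g(16,-2)=9620 g(16,0)=12310 g(16,2)=11320 g(16,4)=7992 g(16,6)=4367 g(16,8)=1820 g(16,10)=560 g(16,12)=120 g(16,14)=16 g(16,16)=1
t=17: g(17,-3)=13260 g(17,-1)=21930 g(17,1)=23630 g(17,3)=19312 g(17,5)=12359 g(17,7)=6187 g(17,9)=2380 g(17,11)=680 g(17,13)=136 g(17,15)=17 g(17,17)=1
t=18: g(18,-4)=13260 g(18,-2)=35190 g(18,0)=45560 g(18,2)=42942 g(18,4)=31671 g(18,6)=18546 g(18,8)=8567 g(18,10)=3060 g(18,12)=816 g(18,14)=153 g(18,16)=18 g(18,18)=1
t=19: g(19,-3)=48450 g(19,-1)=80750 g(19,1)=88502 g(19,3)=74613 g(19,5)=50217 g(19,7)=27113 g(19,9)=11627 g(19,11)=3876 g(19,13)=969 g(19,15)=171 g(19,17)=19 g(19,19)=1
t=20: g(20,-4)=48450 g(20,-2)=129200 g(20,0)=169252 g(20,2)=163115 g(20,4)=124830 g(20,6)=77330 g(20,8)=38740 g(20,10)=15503 g(20,12)=4845 g(20,14)=1140 g(20,16)=190 g(20,18)=20 g(20,20)=1
t=21: g(21,-3)=177650 g(21,-1)=298452 g(21,1)=332367 g(21,3)=287945 g(21,5)=202160 g(21,7)=116070 g(21,9)=54243 g(21,11)=20348 g(21,13)=5985 g(21,15)=1330 g(21,17)=210 g(21,19)=21 g(21,21)=1
t=22: g(22,-4)=177650 g(22,-2)=476102 g(22,0)=630819 g(22,2)=620312 g(22,4)=490105 g(22,6)=318230 g(22,8)=170313 g(22,10)=74591 g(22,12)=26333 g(22,14)=7315 g(22,16)=1540 g(22,18)=231 g(22,20)=22 g(22,22)=1
t=23: g(23,-3)=653752 g(23,-1)=1106921 g(23,1)=1251131 g(23,3)=1110417 g(23,5)=808335 g(23,7)=488543 g(23,9)=244904 g(23,11)=100924 g(23,13)=33648 g(23,15)=8855 g(23,17)=1771 g(23,19)=253 g(23,21)=23 g(23,23)=1
t=24: g(24,-4)=653752 g(24,-2)=1760673 g(24,0)=2358052 g(24,2)=2361548 g(24,4)=1918752 g(24,6)=1296878 g(24,8)=733447 g(24,10)=345828 g(24,12)=134572 g(24,14)=42503 g(24,16)=10626 g(24,18)=2024 g(24,20)=276 g(24,22)=24 g(24,24)=1
t=25: g(25,-3)=2414425 g(25,-1)=4118725 g(25,1)=4719600 g(25,3)=4280300 g(25,5)=3215630 g(25,7)=2030325 g(25,9)=1079275 g(25,11)=480400 g(25,13)=177075 g(25,15)=53129 g(25,17)=12650 g(25,19)=2300 g(25,21)=300 g(25,23)=25 g(25,25)=1
t=26: g(26,-4)=2414425 g(26,-2)=6533150 g(26,0)=8838325 g(26,2)=8999900 g(26,4)=7495930 g(26,6)=5245955 g(26,8)=3109600 g(26,10)=1559675 g(26,12)=657475 g(26,14)=230204 g(26,16)=65779 g(26,18)=14950 g(26,20)=2600 g(26,22)=325 g(26,24)=26 g(26,26)=1
t=27: g(27,-3)=8947575 g(27,-1)=15371475 g(27,1)=17838225 g(27,3)=16495830 g(27,5)=12741885 g(27,7)=8355555 g(27,9)=4669275 g(27,11)=2217150 g(27,13)=887679 g(27,15)=295983 g(27,17)=80729 g(27,19)=17550 g(27,21)=2925 g(27,23)=351 g(27,25)=27 g(27,27)=1
t=28: g(28,-4)=8947575 g(28,-2)=24319050 g(28,0)=33209700 g(28,2)=34334055 g(28,4)=29237715 g(28,6)=21097440 g(28,8)=13024830 g(28,10)=6886425 g(28,12)=3104829 g(28,14)=1183662 g(28,16)=376712 g(28,18)=98279 g(28,20)=20475 g(28,22)=3276 g(28,24)=378 g(28,26)=28 g(28,28)=1
t=29: g(29,-3)=33266625 g(29,-1)=57528750 g(29,1)=67543755 g(29,3)=63571770 g(29,5)=50335155 g(29,7)=34122270 g(29,9)=19911255 g(29,11)=9991254 g(29,13)=4288491 g(29,15)=1560374 g(29,17)=474991 g(29,19)=118754 g(29,21)=23751 g(29,23)=3654 g(29,25)=406 g(29,27)=29 g(29,29)=1
Paths never hitting -5: Σ_s g(29,s) = 342741285
Paths hitting -5: 2^29 - 342741285 = 194129627
P = 194129627/536870912 = 194129627/536870912

Answer: 194129627/536870912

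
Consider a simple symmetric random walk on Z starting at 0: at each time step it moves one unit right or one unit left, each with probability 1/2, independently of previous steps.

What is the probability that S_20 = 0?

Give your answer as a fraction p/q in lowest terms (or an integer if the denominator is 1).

To return to 0 after 20 steps: need exactly 10 steps of +1 and 10 of -1.
Favorable paths: C(20,10) = 184756
Total paths: 2^20 = 1048576
P = 184756/1048576 = 46189/262144

Answer: 46189/262144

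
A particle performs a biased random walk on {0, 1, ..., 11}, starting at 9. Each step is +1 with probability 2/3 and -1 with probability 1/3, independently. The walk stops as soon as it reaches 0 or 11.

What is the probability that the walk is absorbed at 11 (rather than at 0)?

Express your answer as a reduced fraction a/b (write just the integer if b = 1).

Biased walk: p = 2/3, q = 1/3, r = q/p = 1/2
Gambler's ruin: P(hit 11 before 0 | start at 9) = (1 - r^a)/(1 - r^N)
r^9 = 1/512; r^11 = 1/2048
P = (1 - 1/512) / (1 - 1/2048) = 511/512 / 2047/2048 = 2044/2047

Answer: 2044/2047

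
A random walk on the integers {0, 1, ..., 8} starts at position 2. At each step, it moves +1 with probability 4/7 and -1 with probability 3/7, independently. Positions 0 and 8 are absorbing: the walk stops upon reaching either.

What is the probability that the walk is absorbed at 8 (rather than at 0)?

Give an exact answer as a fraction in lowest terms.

Answer: 4096/8425

Derivation:
Biased walk: p = 4/7, q = 3/7, r = q/p = 3/4
Gambler's ruin: P(hit 8 before 0 | start at 2) = (1 - r^a)/(1 - r^N)
r^2 = 9/16; r^8 = 6561/65536
P = (1 - 9/16) / (1 - 6561/65536) = 7/16 / 58975/65536 = 4096/8425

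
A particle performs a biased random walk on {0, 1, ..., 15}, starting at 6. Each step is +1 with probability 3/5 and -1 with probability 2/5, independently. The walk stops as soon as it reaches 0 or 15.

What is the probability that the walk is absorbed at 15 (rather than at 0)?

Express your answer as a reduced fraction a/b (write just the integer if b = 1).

Biased walk: p = 3/5, q = 2/5, r = q/p = 2/3
Gambler's ruin: P(hit 15 before 0 | start at 6) = (1 - r^a)/(1 - r^N)
r^6 = 64/729; r^15 = 32768/14348907
P = (1 - 64/729) / (1 - 32768/14348907) = 665/729 / 14316139/14348907 = 688905/753481

Answer: 688905/753481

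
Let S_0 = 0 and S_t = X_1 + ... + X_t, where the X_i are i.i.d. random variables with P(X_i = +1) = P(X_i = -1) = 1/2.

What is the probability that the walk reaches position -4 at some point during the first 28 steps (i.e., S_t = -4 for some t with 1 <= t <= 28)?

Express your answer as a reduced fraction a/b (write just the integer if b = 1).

Answer: 123012781/268435456

Derivation:
Count via complement. Let g(t,s) = #length-t paths at position s with S_1..S_t all ≠ -4.
g(t,s) = g(t-1,s-1) + g(t-1,s+1) for s ≠ -4; g(t,-4) = 0.
t=0: g(0,0)=1
t=1: g(1,-1)=1 g(1,1)=1
t=2: g(2,-2)=1 g(2,0)=2 g(2,2)=1
t=3: g(3,-3)=1 g(3,-1)=3 g(3,1)=3 g(3,3)=1
t=4: g(4,-2)=4 g(4,0)=6 g(4,2)=4 g(4,4)=1
t=5: g(5,-3)=4 g(5,-1)=10 g(5,1)=10 g(5,3)=5 g(5,5)=1
t=6: g(6,-2)=14 g(6,0)=20 g(6,2)=15 g(6,4)=6 g(6,6)=1
t=7: g(7,-3)=14 g(7,-1)=34 g(7,1)=35 g(7,3)=21 g(7,5)=7 g(7,7)=1
t=8: g(8,-2)=48 g(8,0)=69 g(8,2)=56 g(8,4)=28 g(8,6)=8 g(8,8)=1
t=9: g(9,-3)=48 g(9,-1)=117 g(9,1)=125 g(9,3)=84 g(9,5)=36 g(9,7)=9 g(9,9)=1
t=10: g(10,-2)=165 g(10,0)=242 g(10,2)=209 g(10,4)=120 g(10,6)=45 g(10,8)=10 g(10,10)=1
t=11: g(11,-3)=165 g(11,-1)=407 g(11,1)=451 g(11,3)=329 g(11,5)=165 g(11,7)=55 g(11,9)=11 g(11,11)=1
t=12: g(12,-2)=572 g(12,0)=858 g(12,2)=780 g(12,4)=494 g(12,6)=220 g(12,8)=66 g(12,10)=12 g(12,12)=1
t=13: g(13,-3)=572 g(13,-1)=1430 g(13,1)=1638 g(13,3)=1274 g(13,5)=714 g(13,7)=286 g(13,9)=78 g(13,11)=13 g(13,13)=1
t=14: g(14,-2)=2002 g(14,0)=3068 g(14,2)=2912 g(14,4)=1988 g(14,6)=1000 g(14,8)=364 g(14,10)=91 g(14,12)=14 g(14,14)=1
t=15: g(15,-3)=2002 g(15,-1)=5070 g(15,1)=5980 g(15,3)=4900 g(15,5)=2988 g(15,7)=1364 g(15,9)=455 g(15,11)=105 g(15,13)=15 g(15,15)=1
t=16: g(16,-2)=7072 g(16,0)=11050 g(16,2)=10880 g(16,4)=7888 g(16,6)=4352 g(16,8)=1819 g(16,10)=560 g(16,12)=120 g(16,14)=16 g(16,16)=1
t=17: g(17,-3)=7072 g(17,-1)=18122 g(17,1)=21930 g(17,3)=18768 g(17,5)=12240 g(17,7)=6171 g(17,9)=2379 g(17,11)=680 g(17,13)=136 g(17,15)=17 g(17,17)=1
t=18: g(18,-2)=25194 g(18,0)=40052 g(18,2)=40698 g(18,4)=31008 g(18,6)=18411 g(18,8)=8550 g(18,10)=3059 g(18,12)=816 g(18,14)=153 g(18,16)=18 g(18,18)=1
t=19: g(19,-3)=25194 g(19,-1)=65246 g(19,1)=80750 g(19,3)=71706 g(19,5)=49419 g(19,7)=26961 g(19,9)=11609 g(19,11)=3875 g(19,13)=969 g(19,15)=171 g(19,17)=19 g(19,19)=1
t=20: g(20,-2)=90440 g(20,0)=145996 g(20,2)=152456 g(20,4)=121125 g(20,6)=76380 g(20,8)=38570 g(20,10)=15484 g(20,12)=4844 g(20,14)=1140 g(20,16)=190 g(20,18)=20 g(20,20)=1
t=21: g(21,-3)=90440 g(21,-1)=236436 g(21,1)=298452 g(21,3)=273581 g(21,5)=197505 g(21,7)=114950 g(21,9)=54054 g(21,11)=20328 g(21,13)=5984 g(21,15)=1330 g(21,17)=210 g(21,19)=21 g(21,21)=1
t=22: g(22,-2)=326876 g(22,0)=534888 g(22,2)=572033 g(22,4)=471086 g(22,6)=312455 g(22,8)=169004 g(22,10)=74382 g(22,12)=26312 g(22,14)=7314 g(22,16)=1540 g(22,18)=231 g(22,20)=22 g(22,22)=1
t=23: g(23,-3)=326876 g(23,-1)=861764 g(23,1)=1106921 g(23,3)=1043119 g(23,5)=783541 g(23,7)=481459 g(23,9)=243386 g(23,11)=100694 g(23,13)=33626 g(23,15)=8854 g(23,17)=1771 g(23,19)=253 g(23,21)=23 g(23,23)=1
t=24: g(24,-2)=1188640 g(24,0)=1968685 g(24,2)=2150040 g(24,4)=1826660 g(24,6)=1265000 g(24,8)=724845 g(24,10)=344080 g(24,12)=134320 g(24,14)=42480 g(24,16)=10625 g(24,18)=2024 g(24,20)=276 g(24,22)=24 g(24,24)=1
t=25: g(25,-3)=1188640 g(25,-1)=3157325 g(25,1)=4118725 g(25,3)=3976700 g(25,5)=3091660 g(25,7)=1989845 g(25,9)=1068925 g(25,11)=478400 g(25,13)=176800 g(25,15)=53105 g(25,17)=12649 g(25,19)=2300 g(25,21)=300 g(25,23)=25 g(25,25)=1
t=26: g(26,-2)=4345965 g(26,0)=7276050 g(26,2)=8095425 g(26,4)=7068360 g(26,6)=5081505 g(26,8)=3058770 g(26,10)=1547325 g(26,12)=655200 g(26,14)=229905 g(26,16)=65754 g(26,18)=14949 g(26,20)=2600 g(26,22)=325 g(26,24)=26 g(26,26)=1
t=27: g(27,-3)=4345965 g(27,-1)=11622015 g(27,1)=15371475 g(27,3)=15163785 g(27,5)=12149865 g(27,7)=8140275 g(27,9)=4606095 g(27,11)=2202525 g(27,13)=885105 g(27,15)=295659 g(27,17)=80703 g(27,19)=17549 g(27,21)=2925 g(27,23)=351 g(27,25)=27 g(27,27)=1
t=28: g(28,-2)=15967980 g(28,0)=26993490 g(28,2)=30535260 g(28,4)=27313650 g(28,6)=20290140 g(28,8)=12746370 g(28,10)=6808620 g(28,12)=3087630 g(28,14)=1180764 g(28,16)=376362 g(28,18)=98252 g(28,20)=20474 g(28,22)=3276 g(28,24)=378 g(28,26)=28 g(28,28)=1
Paths never hitting -4: Σ_s g(28,s) = 145422675
Paths hitting -4: 2^28 - 145422675 = 123012781
P = 123012781/268435456 = 123012781/268435456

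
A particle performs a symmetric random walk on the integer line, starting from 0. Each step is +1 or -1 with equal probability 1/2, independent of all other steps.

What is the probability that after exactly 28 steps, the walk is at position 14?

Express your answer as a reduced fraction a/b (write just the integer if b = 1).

To reach position 14 after 28 steps: need 21 steps of +1 and 7 of -1.
Favorable paths: C(28,21) = 1184040
Total paths: 2^28 = 268435456
P = 1184040/268435456 = 148005/33554432

Answer: 148005/33554432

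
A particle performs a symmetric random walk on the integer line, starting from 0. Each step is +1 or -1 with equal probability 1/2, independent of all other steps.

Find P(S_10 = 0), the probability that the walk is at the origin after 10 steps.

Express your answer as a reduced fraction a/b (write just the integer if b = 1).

To return to 0 after 10 steps: need exactly 5 steps of +1 and 5 of -1.
Favorable paths: C(10,5) = 252
Total paths: 2^10 = 1024
P = 252/1024 = 63/256

Answer: 63/256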